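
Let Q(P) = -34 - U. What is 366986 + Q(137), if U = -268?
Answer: 367220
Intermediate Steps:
Q(P) = 234 (Q(P) = -34 - 1*(-268) = -34 + 268 = 234)
366986 + Q(137) = 366986 + 234 = 367220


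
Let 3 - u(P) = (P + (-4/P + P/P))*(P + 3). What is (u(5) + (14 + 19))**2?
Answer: 784/25 ≈ 31.360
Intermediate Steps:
u(P) = 3 - (3 + P)*(1 + P - 4/P) (u(P) = 3 - (P + (-4/P + P/P))*(P + 3) = 3 - (P + (-4/P + 1))*(3 + P) = 3 - (P + (1 - 4/P))*(3 + P) = 3 - (1 + P - 4/P)*(3 + P) = 3 - (3 + P)*(1 + P - 4/P))
(u(5) + (14 + 19))**2 = ((4 - 1*5**2 - 4*5 + 12/5) + (14 + 19))**2 = ((4 - 1*25 - 20 + 12*(1/5)) + 33)**2 = ((4 - 25 - 20 + 12/5) + 33)**2 = (-193/5 + 33)**2 = (-28/5)**2 = 784/25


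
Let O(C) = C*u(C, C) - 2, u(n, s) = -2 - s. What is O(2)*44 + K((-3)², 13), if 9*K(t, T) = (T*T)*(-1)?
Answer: -4129/9 ≈ -458.78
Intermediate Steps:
O(C) = -2 + C*(-2 - C) (O(C) = C*(-2 - C) - 2 = -2 + C*(-2 - C))
K(t, T) = -T²/9 (K(t, T) = ((T*T)*(-1))/9 = (T²*(-1))/9 = (-T²)/9 = -T²/9)
O(2)*44 + K((-3)², 13) = (-2 - 1*2*(2 + 2))*44 - ⅑*13² = (-2 - 1*2*4)*44 - ⅑*169 = (-2 - 8)*44 - 169/9 = -10*44 - 169/9 = -440 - 169/9 = -4129/9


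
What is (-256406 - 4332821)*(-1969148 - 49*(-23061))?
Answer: 3851091140093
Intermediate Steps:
(-256406 - 4332821)*(-1969148 - 49*(-23061)) = -4589227*(-1969148 + 1129989) = -4589227*(-839159) = 3851091140093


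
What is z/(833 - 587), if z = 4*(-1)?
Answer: -2/123 ≈ -0.016260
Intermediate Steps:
z = -4
z/(833 - 587) = -4/(833 - 587) = -4/246 = (1/246)*(-4) = -2/123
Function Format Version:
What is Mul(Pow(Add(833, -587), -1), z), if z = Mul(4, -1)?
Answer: Rational(-2, 123) ≈ -0.016260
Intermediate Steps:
z = -4
Mul(Pow(Add(833, -587), -1), z) = Mul(Pow(Add(833, -587), -1), -4) = Mul(Pow(246, -1), -4) = Mul(Rational(1, 246), -4) = Rational(-2, 123)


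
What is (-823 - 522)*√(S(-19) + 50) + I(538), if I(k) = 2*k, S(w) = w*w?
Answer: 1076 - 1345*√411 ≈ -26191.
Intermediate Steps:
S(w) = w²
(-823 - 522)*√(S(-19) + 50) + I(538) = (-823 - 522)*√((-19)² + 50) + 2*538 = -1345*√(361 + 50) + 1076 = -1345*√411 + 1076 = 1076 - 1345*√411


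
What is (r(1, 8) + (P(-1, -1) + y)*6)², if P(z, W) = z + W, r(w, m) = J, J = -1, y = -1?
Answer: 361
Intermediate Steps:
r(w, m) = -1
P(z, W) = W + z
(r(1, 8) + (P(-1, -1) + y)*6)² = (-1 + ((-1 - 1) - 1)*6)² = (-1 + (-2 - 1)*6)² = (-1 - 3*6)² = (-1 - 18)² = (-19)² = 361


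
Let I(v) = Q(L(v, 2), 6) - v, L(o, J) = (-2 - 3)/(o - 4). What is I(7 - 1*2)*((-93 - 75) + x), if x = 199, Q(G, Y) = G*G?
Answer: 620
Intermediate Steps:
L(o, J) = -5/(-4 + o)
Q(G, Y) = G²
I(v) = -v + 25/(-4 + v)² (I(v) = (-5/(-4 + v))² - v = 25/(-4 + v)² - v = -v + 25/(-4 + v)²)
I(7 - 1*2)*((-93 - 75) + x) = (-(7 - 1*2) + 25/(-4 + (7 - 1*2))²)*((-93 - 75) + 199) = (-(7 - 2) + 25/(-4 + (7 - 2))²)*(-168 + 199) = (-1*5 + 25/(-4 + 5)²)*31 = (-5 + 25/1²)*31 = (-5 + 25*1)*31 = (-5 + 25)*31 = 20*31 = 620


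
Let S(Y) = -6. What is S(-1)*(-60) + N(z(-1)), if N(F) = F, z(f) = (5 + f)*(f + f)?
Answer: 352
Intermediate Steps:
z(f) = 2*f*(5 + f) (z(f) = (5 + f)*(2*f) = 2*f*(5 + f))
S(-1)*(-60) + N(z(-1)) = -6*(-60) + 2*(-1)*(5 - 1) = 360 + 2*(-1)*4 = 360 - 8 = 352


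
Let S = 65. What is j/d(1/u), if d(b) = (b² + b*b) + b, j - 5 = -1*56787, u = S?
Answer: -239903950/67 ≈ -3.5807e+6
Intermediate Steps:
u = 65
j = -56782 (j = 5 - 1*56787 = 5 - 56787 = -56782)
d(b) = b + 2*b² (d(b) = (b² + b²) + b = 2*b² + b = b + 2*b²)
j/d(1/u) = -56782*65/(1 + 2/65) = -56782/((1/65)*(67/65)) = -56782/67/4225 = -56782*4225/67 = -239903950/67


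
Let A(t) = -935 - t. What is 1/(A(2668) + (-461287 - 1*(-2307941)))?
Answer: 1/1843051 ≈ 5.4258e-7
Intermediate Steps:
1/(A(2668) + (-461287 - 1*(-2307941))) = 1/((-935 - 1*2668) + (-461287 - 1*(-2307941))) = 1/((-935 - 2668) + (-461287 + 2307941)) = 1/(-3603 + 1846654) = 1/1843051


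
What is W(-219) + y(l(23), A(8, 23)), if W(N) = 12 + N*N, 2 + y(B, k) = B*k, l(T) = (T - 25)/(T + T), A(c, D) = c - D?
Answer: 1103348/23 ≈ 47972.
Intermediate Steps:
l(T) = (-25 + T)/(2*T) (l(T) = (-25 + T)/((2*T)) = (-25 + T)*(1/(2*T)) = (-25 + T)/(2*T))
y(B, k) = -2 + B*k
W(N) = 12 + N²
W(-219) + y(l(23), A(8, 23)) = (12 + (-219)²) + (-2 + ((½)*(-25 + 23)/23)*(8 - 1*23)) = (12 + 47961) + (-2 + ((½)*(1/23)*(-2))*(8 - 23)) = 47973 + (-2 - 1/23*(-15)) = 47973 + (-2 + 15/23) = 47973 - 31/23 = 1103348/23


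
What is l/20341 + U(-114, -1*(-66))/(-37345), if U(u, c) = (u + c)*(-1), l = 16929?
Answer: 631237137/759634645 ≈ 0.83097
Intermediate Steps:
U(u, c) = -c - u (U(u, c) = (c + u)*(-1) = -c - u)
l/20341 + U(-114, -1*(-66))/(-37345) = 16929/20341 + (-(-1)*(-66) - 1*(-114))/(-37345) = 16929*(1/20341) + (-1*66 + 114)*(-1/37345) = 16929/20341 + (-66 + 114)*(-1/37345) = 16929/20341 + 48*(-1/37345) = 16929/20341 - 48/37345 = 631237137/759634645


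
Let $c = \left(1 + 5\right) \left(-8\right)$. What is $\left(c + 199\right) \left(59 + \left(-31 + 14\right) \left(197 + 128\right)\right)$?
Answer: $-825366$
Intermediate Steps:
$c = -48$ ($c = 6 \left(-8\right) = -48$)
$\left(c + 199\right) \left(59 + \left(-31 + 14\right) \left(197 + 128\right)\right) = \left(-48 + 199\right) \left(59 + \left(-31 + 14\right) \left(197 + 128\right)\right) = 151 \left(59 - 5525\right) = 151 \left(-5466\right) = -825366$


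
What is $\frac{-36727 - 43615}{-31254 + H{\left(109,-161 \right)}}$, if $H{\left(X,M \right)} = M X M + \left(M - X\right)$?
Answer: $- \frac{4726}{164345} \approx -0.028757$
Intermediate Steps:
$H{\left(X,M \right)} = M - X + X M^{2}$ ($H{\left(X,M \right)} = X M^{2} + \left(M - X\right) = M - X + X M^{2}$)
$\frac{-36727 - 43615}{-31254 + H{\left(109,-161 \right)}} = \frac{-36727 - 43615}{-31254 - \left(270 - 2825389\right)} = - \frac{80342}{-31254 - -2825119} = - \frac{80342}{-31254 + 2825119} = - \frac{80342}{2793865} = \left(-80342\right) \frac{1}{2793865} = - \frac{4726}{164345}$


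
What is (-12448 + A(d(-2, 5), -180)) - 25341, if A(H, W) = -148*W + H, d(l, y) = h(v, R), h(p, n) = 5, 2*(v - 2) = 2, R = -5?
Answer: -11144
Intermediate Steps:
v = 3 (v = 2 + (½)*2 = 2 + 1 = 3)
d(l, y) = 5
A(H, W) = H - 148*W
(-12448 + A(d(-2, 5), -180)) - 25341 = (-12448 + (5 - 148*(-180))) - 25341 = (-12448 + (5 + 26640)) - 25341 = (-12448 + 26645) - 25341 = 14197 - 25341 = -11144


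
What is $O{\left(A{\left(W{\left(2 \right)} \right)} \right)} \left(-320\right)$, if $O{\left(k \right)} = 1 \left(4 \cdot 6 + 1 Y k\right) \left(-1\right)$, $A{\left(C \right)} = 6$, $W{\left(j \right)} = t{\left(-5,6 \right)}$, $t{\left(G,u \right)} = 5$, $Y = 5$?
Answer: $17280$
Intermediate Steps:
$W{\left(j \right)} = 5$
$O{\left(k \right)} = -24 - 5 k$ ($O{\left(k \right)} = 1 \left(4 \cdot 6 + 1 \cdot 5 k\right) \left(-1\right) = 1 \left(24 + 5 k\right) \left(-1\right) = \left(24 + 5 k\right) \left(-1\right) = -24 - 5 k$)
$O{\left(A{\left(W{\left(2 \right)} \right)} \right)} \left(-320\right) = \left(-24 - 30\right) \left(-320\right) = \left(-54\right) \left(-320\right) = 17280$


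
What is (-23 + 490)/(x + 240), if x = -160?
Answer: 467/80 ≈ 5.8375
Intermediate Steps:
(-23 + 490)/(x + 240) = (-23 + 490)/(-160 + 240) = 467/80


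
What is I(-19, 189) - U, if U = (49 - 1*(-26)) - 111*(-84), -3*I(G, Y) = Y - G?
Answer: -28405/3 ≈ -9468.3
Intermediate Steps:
I(G, Y) = -Y/3 + G/3 (I(G, Y) = -(Y - G)/3 = -Y/3 + G/3)
U = 9399 (U = (49 + 26) + 9324 = 75 + 9324 = 9399)
I(-19, 189) - U = (-⅓*189 + (⅓)*(-19)) - 1*9399 = (-63 - 19/3) - 9399 = -208/3 - 9399 = -28405/3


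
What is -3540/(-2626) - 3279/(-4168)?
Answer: 11682687/5472584 ≈ 2.1348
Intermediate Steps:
-3540/(-2626) - 3279/(-4168) = -3540*(-1/2626) - 3279*(-1/4168) = 1770/1313 + 3279/4168 = 11682687/5472584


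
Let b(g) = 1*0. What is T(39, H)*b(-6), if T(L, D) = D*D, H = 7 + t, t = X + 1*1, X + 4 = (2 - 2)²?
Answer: 0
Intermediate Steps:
X = -4 (X = -4 + (2 - 2)² = -4 + 0² = -4 + 0 = -4)
t = -3 (t = -4 + 1*1 = -4 + 1 = -3)
H = 4 (H = 7 - 3 = 4)
T(L, D) = D²
b(g) = 0
T(39, H)*b(-6) = 4²*0 = 16*0 = 0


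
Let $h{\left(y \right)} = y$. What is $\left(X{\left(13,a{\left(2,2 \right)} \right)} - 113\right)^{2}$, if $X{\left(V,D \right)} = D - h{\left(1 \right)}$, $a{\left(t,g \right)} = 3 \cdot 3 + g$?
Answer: $10609$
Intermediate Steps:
$a{\left(t,g \right)} = 9 + g$
$X{\left(V,D \right)} = -1 + D$ ($X{\left(V,D \right)} = D - 1 = -1 + D$)
$\left(X{\left(13,a{\left(2,2 \right)} \right)} - 113\right)^{2} = \left(\left(-1 + \left(9 + 2\right)\right) - 113\right)^{2} = \left(\left(-1 + 11\right) - 113\right)^{2} = \left(10 - 113\right)^{2} = \left(-103\right)^{2} = 10609$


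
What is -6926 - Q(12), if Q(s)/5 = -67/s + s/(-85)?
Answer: -1407065/204 ≈ -6897.4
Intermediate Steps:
Q(s) = -335/s - s/17 (Q(s) = 5*(-67/s + s/(-85)) = 5*(-67/s + s*(-1/85)) = 5*(-67/s - s/85) = -335/s - s/17)
-6926 - Q(12) = -6926 - (-335/12 - 1/17*12) = -6926 - (-335*1/12 - 12/17) = -6926 - (-335/12 - 12/17) = -6926 - 1*(-5839/204) = -6926 + 5839/204 = -1407065/204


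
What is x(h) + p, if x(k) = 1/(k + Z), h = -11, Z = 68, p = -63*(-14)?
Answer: 50275/57 ≈ 882.02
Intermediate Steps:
p = 882
x(k) = 1/(68 + k) (x(k) = 1/(k + 68) = 1/(68 + k))
x(h) + p = 1/(68 - 11) + 882 = 1/57 + 882 = 50275/57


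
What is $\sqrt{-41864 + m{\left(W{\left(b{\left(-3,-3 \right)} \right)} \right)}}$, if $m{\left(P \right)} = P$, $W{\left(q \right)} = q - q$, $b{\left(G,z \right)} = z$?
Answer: $2 i \sqrt{10466} \approx 204.61 i$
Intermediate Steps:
$W{\left(q \right)} = 0$
$\sqrt{-41864 + m{\left(W{\left(b{\left(-3,-3 \right)} \right)} \right)}} = \sqrt{-41864 + 0} = \sqrt{-41864} = 2 i \sqrt{10466}$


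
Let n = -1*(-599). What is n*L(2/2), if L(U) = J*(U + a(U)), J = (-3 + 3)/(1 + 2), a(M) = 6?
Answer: 0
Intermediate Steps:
n = 599
J = 0 (J = 0/3 = 0*(⅓) = 0)
L(U) = 0 (L(U) = 0*(U + 6) = 0*(6 + U) = 0)
n*L(2/2) = 599*0 = 0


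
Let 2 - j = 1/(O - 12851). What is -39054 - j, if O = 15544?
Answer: -105177807/2693 ≈ -39056.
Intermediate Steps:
j = 5385/2693 (j = 2 - 1/(15544 - 12851) = 2 - 1/2693 = 5385/2693 ≈ 1.9996)
-39054 - j = -39054 - 1*5385/2693 = -39054 - 5385/2693 = -105177807/2693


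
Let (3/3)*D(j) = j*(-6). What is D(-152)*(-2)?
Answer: -1824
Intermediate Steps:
D(j) = -6*j (D(j) = j*(-6) = -6*j)
D(-152)*(-2) = -6*(-152)*(-2) = 912*(-2) = -1824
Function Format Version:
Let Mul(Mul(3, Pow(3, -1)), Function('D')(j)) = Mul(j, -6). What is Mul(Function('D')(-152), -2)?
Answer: -1824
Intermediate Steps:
Function('D')(j) = Mul(-6, j) (Function('D')(j) = Mul(j, -6) = Mul(-6, j))
Mul(Function('D')(-152), -2) = Mul(Mul(-6, -152), -2) = Mul(912, -2) = -1824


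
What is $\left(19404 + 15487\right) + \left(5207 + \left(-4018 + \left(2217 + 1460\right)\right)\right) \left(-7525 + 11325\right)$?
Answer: $18525691$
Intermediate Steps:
$\left(19404 + 15487\right) + \left(5207 + \left(-4018 + \left(2217 + 1460\right)\right)\right) \left(-7525 + 11325\right) = 34891 + \left(5207 + \left(-4018 + 3677\right)\right) 3800 = 34891 + \left(5207 - 341\right) 3800 = 34891 + 4866 \cdot 3800 = 34891 + 18490800 = 18525691$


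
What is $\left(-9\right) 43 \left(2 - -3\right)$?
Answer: $-1935$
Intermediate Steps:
$\left(-9\right) 43 \left(2 - -3\right) = - 387 \left(2 + 3\right) = \left(-387\right) 5 = -1935$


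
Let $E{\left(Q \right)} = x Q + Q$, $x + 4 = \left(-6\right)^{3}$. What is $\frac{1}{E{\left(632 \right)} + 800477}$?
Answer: $\frac{1}{662069} \approx 1.5104 \cdot 10^{-6}$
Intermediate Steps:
$x = -220$ ($x = -4 + \left(-6\right)^{3} = -4 - 216 = -220$)
$E{\left(Q \right)} = - 219 Q$ ($E{\left(Q \right)} = - 220 Q + Q = - 219 Q$)
$\frac{1}{E{\left(632 \right)} + 800477} = \frac{1}{\left(-219\right) 632 + 800477} = \frac{1}{-138408 + 800477} = \frac{1}{662069}$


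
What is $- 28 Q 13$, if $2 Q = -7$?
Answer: $1274$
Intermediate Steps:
$Q = - \frac{7}{2}$ ($Q = \frac{1}{2} \left(-7\right) = - \frac{7}{2} \approx -3.5$)
$- 28 Q 13 = \left(-28\right) \left(- \frac{7}{2}\right) 13 = 98 \cdot 13 = 1274$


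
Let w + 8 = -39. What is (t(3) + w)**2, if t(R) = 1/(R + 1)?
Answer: 34969/16 ≈ 2185.6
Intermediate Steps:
w = -47 (w = -8 - 39 = -47)
t(R) = 1/(1 + R)
(t(3) + w)**2 = (1/(1 + 3) - 47)**2 = (1/4 - 47)**2 = (-187/4)**2 = 34969/16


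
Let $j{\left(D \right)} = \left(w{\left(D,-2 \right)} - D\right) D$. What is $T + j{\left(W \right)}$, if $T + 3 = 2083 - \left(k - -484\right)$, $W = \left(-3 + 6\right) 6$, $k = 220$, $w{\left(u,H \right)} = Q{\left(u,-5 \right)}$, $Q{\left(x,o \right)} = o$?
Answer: $962$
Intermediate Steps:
$w{\left(u,H \right)} = -5$
$W = 18$ ($W = 3 \cdot 6 = 18$)
$j{\left(D \right)} = D \left(-5 - D\right)$ ($j{\left(D \right)} = \left(-5 - D\right) D = D \left(-5 - D\right)$)
$T = 1376$ ($T = -3 + \left(2083 - \left(220 - -484\right)\right) = -3 + \left(2083 - \left(220 + 484\right)\right) = -3 + \left(2083 - 704\right) = -3 + 1379 = 1376$)
$T + j{\left(W \right)} = 1376 - 18 \left(5 + 18\right) = 1376 - 18 \cdot 23 = 1376 - 414 = 962$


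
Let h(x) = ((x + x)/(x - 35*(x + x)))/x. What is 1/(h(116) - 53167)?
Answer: -4002/212774335 ≈ -1.8809e-5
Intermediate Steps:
h(x) = -2/(69*x) (h(x) = ((2*x)/(x - 70*x))/x = ((2*x)/((-69*x)))/x = ((2*x)*(-1/(69*x)))/x = -2/(69*x))
1/(h(116) - 53167) = 1/(-2/69/116 - 53167) = 1/(-2/69*1/116 - 53167) = 1/(-1/4002 - 53167) = 1/(-212774335/4002) = -4002/212774335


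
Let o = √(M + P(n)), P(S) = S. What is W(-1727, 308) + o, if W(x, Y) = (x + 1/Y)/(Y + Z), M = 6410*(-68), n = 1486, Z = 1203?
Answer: -531915/465388 + 3*I*√48266 ≈ -1.143 + 659.09*I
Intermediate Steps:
M = -435880
W(x, Y) = (x + 1/Y)/(1203 + Y) (W(x, Y) = (x + 1/Y)/(Y + 1203) = (x + 1/Y)/(1203 + Y))
o = 3*I*√48266 (o = √(-435880 + 1486) = √(-434394) = 3*I*√48266 ≈ 659.09*I)
W(-1727, 308) + o = (1 + 308*(-1727))/(308*(1203 + 308)) + 3*I*√48266 = (1/308)*(1 - 531916)/1511 + 3*I*√48266 = (1/308)*(1/1511)*(-531915) + 3*I*√48266 = -531915/465388 + 3*I*√48266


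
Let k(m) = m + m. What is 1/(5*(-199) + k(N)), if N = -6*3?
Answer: -1/1031 ≈ -0.00096993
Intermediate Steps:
N = -18
k(m) = 2*m
1/(5*(-199) + k(N)) = 1/(5*(-199) + 2*(-18)) = 1/(-995 - 36) = 1/(-1031) = -1/1031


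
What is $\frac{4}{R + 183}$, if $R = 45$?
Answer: $\frac{1}{57} \approx 0.017544$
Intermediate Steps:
$\frac{4}{R + 183} = \frac{4}{45 + 183} = \frac{4}{228} = 4 \cdot \frac{1}{228} = \frac{1}{57}$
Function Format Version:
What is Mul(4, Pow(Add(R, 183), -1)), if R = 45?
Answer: Rational(1, 57) ≈ 0.017544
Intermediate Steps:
Mul(4, Pow(Add(R, 183), -1)) = Mul(4, Pow(Add(45, 183), -1)) = Mul(4, Pow(228, -1)) = Mul(4, Rational(1, 228)) = Rational(1, 57)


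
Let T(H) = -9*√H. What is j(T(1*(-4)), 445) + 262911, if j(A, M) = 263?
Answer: 263174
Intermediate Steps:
j(T(1*(-4)), 445) + 262911 = 263 + 262911 = 263174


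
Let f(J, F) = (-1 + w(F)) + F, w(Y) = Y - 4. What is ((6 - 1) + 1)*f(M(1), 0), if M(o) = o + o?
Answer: -30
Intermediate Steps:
M(o) = 2*o
w(Y) = -4 + Y
f(J, F) = -5 + 2*F (f(J, F) = (-1 + (-4 + F)) + F = (-5 + F) + F = -5 + 2*F)
((6 - 1) + 1)*f(M(1), 0) = ((6 - 1) + 1)*(-5 + 2*0) = (5 + 1)*(-5 + 0) = 6*(-5) = -30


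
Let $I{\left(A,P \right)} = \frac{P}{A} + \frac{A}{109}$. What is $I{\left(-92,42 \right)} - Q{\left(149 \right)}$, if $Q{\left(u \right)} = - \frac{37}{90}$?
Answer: $- \frac{100343}{112815} \approx -0.88945$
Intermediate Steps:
$I{\left(A,P \right)} = \frac{A}{109} + \frac{P}{A}$ ($I{\left(A,P \right)} = \frac{P}{A} + A \frac{1}{109} = \frac{P}{A} + \frac{A}{109} = \frac{A}{109} + \frac{P}{A}$)
$Q{\left(u \right)} = - \frac{37}{90}$ ($Q{\left(u \right)} = \left(-37\right) \frac{1}{90} = - \frac{37}{90}$)
$I{\left(-92,42 \right)} - Q{\left(149 \right)} = \left(\frac{1}{109} \left(-92\right) + \frac{42}{-92}\right) - - \frac{37}{90} = \left(- \frac{92}{109} + 42 \left(- \frac{1}{92}\right)\right) + \frac{37}{90} = \left(- \frac{92}{109} - \frac{21}{46}\right) + \frac{37}{90} = - \frac{6521}{5014} + \frac{37}{90} = - \frac{100343}{112815}$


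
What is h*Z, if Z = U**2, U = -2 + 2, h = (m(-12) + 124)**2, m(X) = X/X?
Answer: 0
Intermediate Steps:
m(X) = 1
h = 15625 (h = (1 + 124)**2 = 125**2 = 15625)
U = 0
Z = 0 (Z = 0**2 = 0)
h*Z = 15625*0 = 0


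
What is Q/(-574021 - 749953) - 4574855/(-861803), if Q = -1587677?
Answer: 7425253875401/1141004765122 ≈ 6.5076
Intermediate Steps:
Q/(-574021 - 749953) - 4574855/(-861803) = -1587677/(-574021 - 749953) - 4574855/(-861803) = -1587677/(-1323974) - 4574855*(-1/861803) = -1587677*(-1/1323974) + 4574855/861803 = 1587677/1323974 + 4574855/861803 = 7425253875401/1141004765122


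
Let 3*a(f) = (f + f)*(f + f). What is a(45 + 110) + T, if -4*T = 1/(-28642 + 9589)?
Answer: 2441324401/76212 ≈ 32033.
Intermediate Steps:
T = 1/76212 (T = -1/(4*(-28642 + 9589)) = -1/4/(-19053) = -1/4*(-1/19053) = 1/76212 ≈ 1.3121e-5)
a(f) = 4*f**2/3 (a(f) = ((f + f)*(f + f))/3 = ((2*f)*(2*f))/3 = (4*f**2)/3 = 4*f**2/3)
a(45 + 110) + T = 4*(45 + 110)**2/3 + 1/76212 = (4/3)*155**2 + 1/76212 = (4/3)*24025 + 1/76212 = 96100/3 + 1/76212 = 2441324401/76212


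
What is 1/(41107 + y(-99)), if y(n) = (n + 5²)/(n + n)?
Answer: 99/4069630 ≈ 2.4327e-5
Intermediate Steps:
y(n) = (25 + n)/(2*n) (y(n) = (n + 25)/((2*n)) = (25 + n)*(1/(2*n)) = (25 + n)/(2*n))
1/(41107 + y(-99)) = 1/(41107 + (½)*(25 - 99)/(-99)) = 1/(41107 + (½)*(-1/99)*(-74)) = 1/(41107 + 37/99) = 1/(4069630/99) = 99/4069630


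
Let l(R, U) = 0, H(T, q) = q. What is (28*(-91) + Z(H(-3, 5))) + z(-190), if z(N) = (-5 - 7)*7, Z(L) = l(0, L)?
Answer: -2632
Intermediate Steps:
Z(L) = 0
z(N) = -84 (z(N) = -12*7 = -84)
(28*(-91) + Z(H(-3, 5))) + z(-190) = (28*(-91) + 0) - 84 = (-2548 + 0) - 84 = -2548 - 84 = -2632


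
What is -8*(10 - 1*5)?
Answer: -40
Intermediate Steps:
-8*(10 - 1*5) = -8*(10 - 5) = -8*5 = -40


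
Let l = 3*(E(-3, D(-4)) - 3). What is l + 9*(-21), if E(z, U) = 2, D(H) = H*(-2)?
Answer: -192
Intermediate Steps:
D(H) = -2*H
l = -3 (l = 3*(2 - 3) = 3*(-1) = -3)
l + 9*(-21) = -3 + 9*(-21) = -3 - 189 = -192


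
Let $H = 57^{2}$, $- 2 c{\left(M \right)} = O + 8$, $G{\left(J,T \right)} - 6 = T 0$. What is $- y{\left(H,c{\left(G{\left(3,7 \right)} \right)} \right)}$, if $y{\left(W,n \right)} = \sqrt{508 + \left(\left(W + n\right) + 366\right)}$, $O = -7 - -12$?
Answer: $- \frac{\sqrt{16466}}{2} \approx -64.16$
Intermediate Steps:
$G{\left(J,T \right)} = 6$ ($G{\left(J,T \right)} = 6 + T 0 = 6 + 0 = 6$)
$O = 5$ ($O = -7 + 12 = 5$)
$c{\left(M \right)} = - \frac{13}{2}$ ($c{\left(M \right)} = - \frac{5 + 8}{2} = \left(- \frac{1}{2}\right) 13 = - \frac{13}{2}$)
$H = 3249$
$y{\left(W,n \right)} = \sqrt{874 + W + n}$ ($y{\left(W,n \right)} = \sqrt{508 + \left(366 + W + n\right)} = \sqrt{874 + W + n}$)
$- y{\left(H,c{\left(G{\left(3,7 \right)} \right)} \right)} = - \sqrt{874 + 3249 - \frac{13}{2}} = - \sqrt{\frac{8233}{2}} = - \frac{\sqrt{16466}}{2}$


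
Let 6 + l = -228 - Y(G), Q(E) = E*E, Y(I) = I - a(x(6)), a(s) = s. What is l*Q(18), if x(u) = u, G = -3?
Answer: -72900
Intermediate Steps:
Y(I) = -6 + I (Y(I) = I - 1*6 = I - 6 = -6 + I)
Q(E) = E²
l = -225 (l = -6 + (-228 - (-6 - 3)) = -6 + (-228 - 1*(-9)) = -6 + (-228 + 9) = -6 - 219 = -225)
l*Q(18) = -225*18² = -225*324 = -72900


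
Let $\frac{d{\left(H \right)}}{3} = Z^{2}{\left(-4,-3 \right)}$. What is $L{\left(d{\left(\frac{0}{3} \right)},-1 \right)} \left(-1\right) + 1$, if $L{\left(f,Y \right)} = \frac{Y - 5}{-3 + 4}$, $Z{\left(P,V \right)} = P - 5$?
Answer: $7$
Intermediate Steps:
$Z{\left(P,V \right)} = -5 + P$ ($Z{\left(P,V \right)} = P - 5 = -5 + P$)
$d{\left(H \right)} = 243$ ($d{\left(H \right)} = 3 \left(-5 - 4\right)^{2} = 3 \left(-9\right)^{2} = 3 \cdot 81 = 243$)
$L{\left(f,Y \right)} = -5 + Y$ ($L{\left(f,Y \right)} = \frac{Y - 5}{1} = \left(Y - 5\right) 1 = \left(-5 + Y\right) 1 = -5 + Y$)
$L{\left(d{\left(\frac{0}{3} \right)},-1 \right)} \left(-1\right) + 1 = \left(-5 - 1\right) \left(-1\right) + 1 = \left(-6\right) \left(-1\right) + 1 = 6 + 1 = 7$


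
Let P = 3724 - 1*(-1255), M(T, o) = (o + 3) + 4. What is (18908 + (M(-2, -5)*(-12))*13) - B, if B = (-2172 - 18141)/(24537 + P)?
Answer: 548899849/29516 ≈ 18597.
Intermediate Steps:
M(T, o) = 7 + o (M(T, o) = (3 + o) + 4 = 7 + o)
P = 4979 (P = 3724 + 1255 = 4979)
B = -20313/29516 (B = (-2172 - 18141)/(24537 + 4979) = -20313/29516 ≈ -0.68820)
(18908 + (M(-2, -5)*(-12))*13) - B = (18908 + ((7 - 5)*(-12))*13) - 1*(-20313/29516) = (18908 + (2*(-12))*13) + 20313/29516 = (18908 - 24*13) + 20313/29516 = (18908 - 312) + 20313/29516 = 18596 + 20313/29516 = 548899849/29516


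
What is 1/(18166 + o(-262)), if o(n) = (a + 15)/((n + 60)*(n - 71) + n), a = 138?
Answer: 67004/1217194817 ≈ 5.5048e-5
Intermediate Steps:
o(n) = 153/(n + (-71 + n)*(60 + n)) (o(n) = (138 + 15)/((n + 60)*(n - 71) + n) = 153/((60 + n)*(-71 + n) + n) = 153/((-71 + n)*(60 + n) + n) = 153/(n + (-71 + n)*(60 + n)))
1/(18166 + o(-262)) = 1/(18166 + 153/(-4260 + (-262)² - 10*(-262))) = 1/(18166 + 153/(-4260 + 68644 + 2620)) = 1/(18166 + 153/67004) = 1/(1217194817/67004) = 67004/1217194817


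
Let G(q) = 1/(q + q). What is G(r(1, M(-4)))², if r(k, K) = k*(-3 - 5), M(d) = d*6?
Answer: 1/256 ≈ 0.0039063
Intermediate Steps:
M(d) = 6*d
r(k, K) = -8*k (r(k, K) = k*(-8) = -8*k)
G(q) = 1/(2*q)
G(r(1, M(-4)))² = (1/(2*((-8*1))))² = ((½)/(-8))² = ((½)*(-⅛))² = (-1/16)² = 1/256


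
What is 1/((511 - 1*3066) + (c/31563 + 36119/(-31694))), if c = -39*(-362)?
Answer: -333452574/852202182605 ≈ -0.00039128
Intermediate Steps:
c = 14118
1/((511 - 1*3066) + (c/31563 + 36119/(-31694))) = 1/((511 - 1*3066) + (14118/31563 + 36119/(-31694))) = 1/((511 - 3066) + (14118*(1/31563) + 36119*(-1/31694))) = 1/(-2555 + (4706/10521 - 36119/31694)) = 1/(-2555 - 230856035/333452574) = 1/(-852202182605/333452574) = -333452574/852202182605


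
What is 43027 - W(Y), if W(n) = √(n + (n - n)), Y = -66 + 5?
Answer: 43027 - I*√61 ≈ 43027.0 - 7.8102*I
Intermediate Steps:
Y = -61
W(n) = √n (W(n) = √(n + 0) = √n)
43027 - W(Y) = 43027 - √(-61) = 43027 - I*√61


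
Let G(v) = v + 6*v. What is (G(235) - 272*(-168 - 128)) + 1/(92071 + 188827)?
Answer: 23077736987/280898 ≈ 82157.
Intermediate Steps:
G(v) = 7*v
(G(235) - 272*(-168 - 128)) + 1/(92071 + 188827) = (7*235 - 272*(-168 - 128)) + 1/(92071 + 188827) = (1645 - 272*(-296)) + 1/280898 = (1645 + 80512) + 1/280898 = 82157 + 1/280898 = 23077736987/280898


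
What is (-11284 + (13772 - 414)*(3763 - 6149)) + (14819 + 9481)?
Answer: -31859172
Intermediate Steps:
(-11284 + (13772 - 414)*(3763 - 6149)) + (14819 + 9481) = (-11284 + 13358*(-2386)) + 24300 = (-11284 - 31872188) + 24300 = -31883472 + 24300 = -31859172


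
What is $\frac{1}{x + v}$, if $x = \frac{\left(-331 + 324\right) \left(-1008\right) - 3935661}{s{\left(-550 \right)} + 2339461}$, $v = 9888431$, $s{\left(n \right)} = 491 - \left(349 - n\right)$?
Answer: $\frac{2339053}{23129560267238} \approx 1.0113 \cdot 10^{-7}$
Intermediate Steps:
$s{\left(n \right)} = 142 + n$ ($s{\left(n \right)} = 491 + \left(-349 + n\right) = 142 + n$)
$x = - \frac{3928605}{2339053}$ ($x = \frac{\left(-331 + 324\right) \left(-1008\right) - 3935661}{\left(142 - 550\right) + 2339461} = \frac{\left(-7\right) \left(-1008\right) - 3935661}{-408 + 2339461} = \frac{7056 - 3935661}{2339053} = \left(-3928605\right) \frac{1}{2339053} = - \frac{3928605}{2339053} \approx -1.6796$)
$\frac{1}{x + v} = \frac{1}{- \frac{3928605}{2339053} + 9888431} = \frac{1}{\frac{23129560267238}{2339053}} = \frac{2339053}{23129560267238}$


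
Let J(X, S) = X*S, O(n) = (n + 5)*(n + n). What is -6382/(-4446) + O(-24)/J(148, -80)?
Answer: 2234629/1645020 ≈ 1.3584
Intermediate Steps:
O(n) = 2*n*(5 + n) (O(n) = (5 + n)*(2*n) = 2*n*(5 + n))
J(X, S) = S*X
-6382/(-4446) + O(-24)/J(148, -80) = -6382/(-4446) + (2*(-24)*(5 - 24))/((-80*148)) = -6382*(-1/4446) + (2*(-24)*(-19))/(-11840) = 3191/2223 + 912*(-1/11840) = 3191/2223 - 57/740 = 2234629/1645020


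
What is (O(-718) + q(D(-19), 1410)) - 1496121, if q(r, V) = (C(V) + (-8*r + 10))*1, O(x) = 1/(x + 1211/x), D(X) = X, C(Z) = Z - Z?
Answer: -773014374583/516735 ≈ -1.4960e+6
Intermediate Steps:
C(Z) = 0
q(r, V) = 10 - 8*r (q(r, V) = (0 + (-8*r + 10))*1 = (0 + (10 - 8*r))*1 = (10 - 8*r)*1 = 10 - 8*r)
(O(-718) + q(D(-19), 1410)) - 1496121 = (-718/(1211 + (-718)**2) + (10 - 8*(-19))) - 1496121 = (-718/(1211 + 515524) + (10 + 152)) - 1496121 = (-718/516735 + 162) - 1496121 = 83710352/516735 - 1496121 = -773014374583/516735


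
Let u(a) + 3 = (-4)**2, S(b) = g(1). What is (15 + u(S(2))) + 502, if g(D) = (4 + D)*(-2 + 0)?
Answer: 530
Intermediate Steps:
g(D) = -8 - 2*D (g(D) = (4 + D)*(-2) = -8 - 2*D)
S(b) = -10 (S(b) = -8 - 2*1 = -8 - 2 = -10)
u(a) = 13 (u(a) = -3 + (-4)**2 = -3 + 16 = 13)
(15 + u(S(2))) + 502 = (15 + 13) + 502 = 28 + 502 = 530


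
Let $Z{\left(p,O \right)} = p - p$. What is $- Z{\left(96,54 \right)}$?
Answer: $0$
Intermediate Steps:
$Z{\left(p,O \right)} = 0$
$- Z{\left(96,54 \right)} = \left(-1\right) 0 = 0$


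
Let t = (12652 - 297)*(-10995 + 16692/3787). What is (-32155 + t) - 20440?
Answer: -73490177240/541 ≈ -1.3584e+8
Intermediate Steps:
t = -73461723345/541 (t = 12355*(-10995 + 16692*(1/3787)) = 12355*(-10995 + 16692/3787) = 12355*(-41621373/3787) = -73461723345/541 ≈ -1.3579e+8)
(-32155 + t) - 20440 = (-32155 - 73461723345/541) - 20440 = -73479119200/541 - 20440 = -73490177240/541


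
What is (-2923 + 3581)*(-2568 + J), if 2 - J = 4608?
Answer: -4720492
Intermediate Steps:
J = -4606 (J = 2 - 1*4608 = 2 - 4608 = -4606)
(-2923 + 3581)*(-2568 + J) = (-2923 + 3581)*(-2568 - 4606) = 658*(-7174) = -4720492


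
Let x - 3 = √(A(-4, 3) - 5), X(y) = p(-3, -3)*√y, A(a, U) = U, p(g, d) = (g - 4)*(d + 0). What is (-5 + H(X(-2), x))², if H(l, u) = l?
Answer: (5 - 21*I*√2)² ≈ -857.0 - 296.98*I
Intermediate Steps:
p(g, d) = d*(-4 + g) (p(g, d) = (-4 + g)*d = d*(-4 + g))
X(y) = 21*√y (X(y) = (-3*(-4 - 3))*√y = (-3*(-7))*√y = 21*√y)
x = 3 + I*√2 (x = 3 + √(3 - 5) = 3 + √(-2) = 3 + I*√2 ≈ 3.0 + 1.4142*I)
(-5 + H(X(-2), x))² = (-5 + 21*√(-2))² = (-5 + 21*(I*√2))² = (-5 + 21*I*√2)²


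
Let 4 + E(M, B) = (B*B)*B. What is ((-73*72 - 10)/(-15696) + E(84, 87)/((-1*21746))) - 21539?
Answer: -1840506278323/85331304 ≈ -21569.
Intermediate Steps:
E(M, B) = -4 + B³ (E(M, B) = -4 + (B*B)*B = -4 + B²*B = -4 + B³)
((-73*72 - 10)/(-15696) + E(84, 87)/((-1*21746))) - 21539 = ((-73*72 - 10)/(-15696) + (-4 + 87³)/((-1*21746))) - 21539 = ((-5256 - 10)*(-1/15696) + (-4 + 658503)/(-21746)) - 21539 = (-5266*(-1/15696) + 658499*(-1/21746)) - 21539 = (2633/7848 - 658499/21746) - 21539 = -2555321467/85331304 - 21539 = -1840506278323/85331304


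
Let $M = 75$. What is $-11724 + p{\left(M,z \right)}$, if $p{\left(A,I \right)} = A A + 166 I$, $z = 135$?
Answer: $16311$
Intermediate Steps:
$p{\left(A,I \right)} = A^{2} + 166 I$
$-11724 + p{\left(M,z \right)} = -11724 + \left(75^{2} + 166 \cdot 135\right) = -11724 + \left(5625 + 22410\right) = -11724 + 28035 = 16311$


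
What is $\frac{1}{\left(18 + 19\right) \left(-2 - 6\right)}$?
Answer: $- \frac{1}{296} \approx -0.0033784$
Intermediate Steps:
$\frac{1}{\left(18 + 19\right) \left(-2 - 6\right)} = \frac{1}{37 \left(-8\right)} = \frac{1}{-296} = - \frac{1}{296}$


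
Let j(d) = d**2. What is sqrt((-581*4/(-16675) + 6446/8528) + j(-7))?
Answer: sqrt(2522464920709942)/7110220 ≈ 7.0637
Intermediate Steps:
sqrt((-581*4/(-16675) + 6446/8528) + j(-7)) = sqrt((-581*4/(-16675) + 6446/8528) + (-7)**2) = sqrt((-2324*(-1/16675) + 6446*(1/8528)) + 49) = sqrt((2324/16675 + 3223/4264) + 49) = sqrt(63653061/71102200 + 49) = sqrt(3547660861/71102200) = sqrt(2522464920709942)/7110220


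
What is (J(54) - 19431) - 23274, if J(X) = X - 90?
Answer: -42741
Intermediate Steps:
J(X) = -90 + X
(J(54) - 19431) - 23274 = ((-90 + 54) - 19431) - 23274 = (-36 - 19431) - 23274 = -19467 - 23274 = -42741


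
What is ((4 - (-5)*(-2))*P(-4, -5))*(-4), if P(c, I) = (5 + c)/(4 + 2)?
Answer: 4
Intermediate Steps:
P(c, I) = ⅚ + c/6 (P(c, I) = (5 + c)/6 = (5 + c)*(⅙) = ⅚ + c/6)
((4 - (-5)*(-2))*P(-4, -5))*(-4) = ((4 - (-5)*(-2))*(⅚ + (⅙)*(-4)))*(-4) = ((4 - 5*2)*(⅚ - ⅔))*(-4) = ((4 - 10)*(⅙))*(-4) = -6*⅙*(-4) = -1*(-4) = 4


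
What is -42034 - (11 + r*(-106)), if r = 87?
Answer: -32823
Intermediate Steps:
-42034 - (11 + r*(-106)) = -42034 - (11 + 87*(-106)) = -42034 - (11 - 9222) = -42034 - 1*(-9211) = -42034 + 9211 = -32823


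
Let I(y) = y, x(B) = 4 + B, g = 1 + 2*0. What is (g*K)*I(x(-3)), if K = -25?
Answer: -25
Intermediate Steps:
g = 1 (g = 1 + 0 = 1)
(g*K)*I(x(-3)) = (1*(-25))*(4 - 3) = -25*1 = -25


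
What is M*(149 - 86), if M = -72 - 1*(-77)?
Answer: 315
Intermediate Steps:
M = 5 (M = -72 + 77 = 5)
M*(149 - 86) = 5*(149 - 86) = 5*63 = 315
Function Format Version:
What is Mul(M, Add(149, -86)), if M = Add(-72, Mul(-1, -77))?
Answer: 315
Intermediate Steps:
M = 5 (M = Add(-72, 77) = 5)
Mul(M, Add(149, -86)) = Mul(5, Add(149, -86)) = Mul(5, 63) = 315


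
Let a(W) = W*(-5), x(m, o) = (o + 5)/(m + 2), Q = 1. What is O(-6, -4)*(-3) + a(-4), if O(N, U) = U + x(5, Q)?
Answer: 206/7 ≈ 29.429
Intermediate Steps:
x(m, o) = (5 + o)/(2 + m)
a(W) = -5*W
O(N, U) = 6/7 + U (O(N, U) = U + (5 + 1)/(2 + 5) = U + 6/7 = 6/7 + U)
O(-6, -4)*(-3) + a(-4) = (6/7 - 4)*(-3) - 5*(-4) = -22/7*(-3) + 20 = 66/7 + 20 = 206/7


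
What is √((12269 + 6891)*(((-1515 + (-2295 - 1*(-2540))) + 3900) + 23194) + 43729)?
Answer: √494831569 ≈ 22245.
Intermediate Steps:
√((12269 + 6891)*(((-1515 + (-2295 - 1*(-2540))) + 3900) + 23194) + 43729) = √(19160*(((-1515 + (-2295 + 2540)) + 3900) + 23194) + 43729) = √(19160*(((-1515 + 245) + 3900) + 23194) + 43729) = √(19160*((-1270 + 3900) + 23194) + 43729) = √(19160*(2630 + 23194) + 43729) = √(19160*25824 + 43729) = √(494787840 + 43729) = √494831569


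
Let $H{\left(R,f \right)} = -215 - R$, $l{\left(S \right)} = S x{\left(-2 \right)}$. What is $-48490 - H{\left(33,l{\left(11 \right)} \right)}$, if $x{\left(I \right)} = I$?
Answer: $-48242$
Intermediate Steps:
$l{\left(S \right)} = - 2 S$ ($l{\left(S \right)} = S \left(-2\right) = - 2 S$)
$-48490 - H{\left(33,l{\left(11 \right)} \right)} = -48490 - \left(-215 - 33\right) = -48490 - -248 = -48490 + 248 = -48242$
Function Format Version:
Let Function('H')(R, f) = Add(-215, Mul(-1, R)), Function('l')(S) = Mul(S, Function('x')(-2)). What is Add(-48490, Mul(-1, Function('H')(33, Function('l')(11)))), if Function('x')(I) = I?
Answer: -48242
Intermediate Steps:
Function('l')(S) = Mul(-2, S) (Function('l')(S) = Mul(S, -2) = Mul(-2, S))
Add(-48490, Mul(-1, Function('H')(33, Function('l')(11)))) = Add(-48490, Mul(-1, Add(-215, Mul(-1, 33)))) = Add(-48490, Mul(-1, Add(-215, -33))) = Add(-48490, Mul(-1, -248)) = Add(-48490, 248) = -48242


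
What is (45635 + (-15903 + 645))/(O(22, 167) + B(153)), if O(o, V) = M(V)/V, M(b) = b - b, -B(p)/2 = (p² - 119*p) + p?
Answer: -30377/10710 ≈ -2.8363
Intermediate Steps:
B(p) = -2*p² + 236*p (B(p) = -2*((p² - 119*p) + p) = -2*(p² - 118*p) = -2*p² + 236*p)
M(b) = 0
O(o, V) = 0 (O(o, V) = 0/V = 0)
(45635 + (-15903 + 645))/(O(22, 167) + B(153)) = (45635 + (-15903 + 645))/(0 + 2*153*(118 - 1*153)) = (45635 - 15258)/(0 + 2*153*(118 - 153)) = 30377/(0 + 2*153*(-35)) = 30377/(0 - 10710) = 30377/(-10710) = 30377*(-1/10710) = -30377/10710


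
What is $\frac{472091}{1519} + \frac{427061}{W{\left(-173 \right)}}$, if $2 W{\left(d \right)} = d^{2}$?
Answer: $\frac{15426622857}{45462151} \approx 339.33$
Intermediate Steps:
$W{\left(d \right)} = \frac{d^{2}}{2}$
$\frac{472091}{1519} + \frac{427061}{W{\left(-173 \right)}} = \frac{472091}{1519} + \frac{427061}{\frac{1}{2} \left(-173\right)^{2}} = 472091 \cdot \frac{1}{1519} + \frac{427061}{\frac{1}{2} \cdot 29929} = \frac{472091}{1519} + \frac{427061}{\frac{29929}{2}} = \frac{472091}{1519} + 427061 \cdot \frac{2}{29929} = \frac{472091}{1519} + \frac{854122}{29929} = \frac{15426622857}{45462151}$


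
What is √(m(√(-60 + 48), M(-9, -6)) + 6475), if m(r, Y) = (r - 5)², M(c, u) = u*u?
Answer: 2*√(1622 - 5*I*√3) ≈ 80.548 - 0.21503*I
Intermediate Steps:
M(c, u) = u²
m(r, Y) = (-5 + r)²
√(m(√(-60 + 48), M(-9, -6)) + 6475) = √((-5 + √(-60 + 48))² + 6475) = √((-5 + √(-12))² + 6475) = √((-5 + 2*I*√3)² + 6475) = √(6475 + (-5 + 2*I*√3)²)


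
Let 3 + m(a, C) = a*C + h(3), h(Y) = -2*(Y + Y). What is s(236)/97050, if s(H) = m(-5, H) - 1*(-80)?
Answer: -223/19410 ≈ -0.011489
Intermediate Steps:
h(Y) = -4*Y
m(a, C) = -15 + C*a (m(a, C) = -3 + (a*C - 4*3) = -3 + (C*a - 12) = -3 + (-12 + C*a) = -15 + C*a)
s(H) = 65 - 5*H (s(H) = (-15 + H*(-5)) - 1*(-80) = (-15 - 5*H) + 80 = 65 - 5*H)
s(236)/97050 = (65 - 5*236)/97050 = (65 - 1180)*(1/97050) = -1115*1/97050 = -223/19410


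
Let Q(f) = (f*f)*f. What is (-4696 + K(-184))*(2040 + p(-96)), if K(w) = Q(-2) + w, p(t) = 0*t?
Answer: -9971520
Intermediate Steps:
p(t) = 0
Q(f) = f**3 (Q(f) = f**2*f = f**3)
K(w) = -8 + w (K(w) = (-2)**3 + w = -8 + w)
(-4696 + K(-184))*(2040 + p(-96)) = (-4696 + (-8 - 184))*(2040 + 0) = (-4696 - 192)*2040 = -4888*2040 = -9971520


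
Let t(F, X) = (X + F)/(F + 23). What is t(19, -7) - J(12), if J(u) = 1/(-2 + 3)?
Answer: -5/7 ≈ -0.71429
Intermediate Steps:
J(u) = 1 (J(u) = 1/1 = 1)
t(F, X) = (F + X)/(23 + F)
t(19, -7) - J(12) = (19 - 7)/(23 + 19) - 1*1 = 12/42 - 1 = (1/42)*12 - 1 = 2/7 - 1 = -5/7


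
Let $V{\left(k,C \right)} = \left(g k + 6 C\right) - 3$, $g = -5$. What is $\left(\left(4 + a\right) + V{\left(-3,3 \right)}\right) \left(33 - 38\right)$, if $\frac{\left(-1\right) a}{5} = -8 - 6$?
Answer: $-520$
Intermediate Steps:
$V{\left(k,C \right)} = -3 - 5 k + 6 C$ ($V{\left(k,C \right)} = \left(- 5 k + 6 C\right) - 3 = -3 - 5 k + 6 C$)
$a = 70$ ($a = - 5 \left(-8 - 6\right) = \left(-5\right) \left(-14\right) = 70$)
$\left(\left(4 + a\right) + V{\left(-3,3 \right)}\right) \left(33 - 38\right) = \left(\left(4 + 70\right) - -30\right) \left(33 - 38\right) = \left(74 + \left(-3 + 15 + 18\right)\right) \left(-5\right) = \left(74 + 30\right) \left(-5\right) = 104 \left(-5\right) = -520$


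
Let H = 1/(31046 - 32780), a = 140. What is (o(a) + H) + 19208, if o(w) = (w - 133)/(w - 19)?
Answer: 4030119329/209814 ≈ 19208.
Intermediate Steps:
o(w) = (-133 + w)/(-19 + w)
H = -1/1734 (H = 1/(-1734) = -1/1734 ≈ -0.00057670)
(o(a) + H) + 19208 = ((-133 + 140)/(-19 + 140) - 1/1734) + 19208 = (7/121 - 1/1734) + 19208 = 12017/209814 + 19208 = 4030119329/209814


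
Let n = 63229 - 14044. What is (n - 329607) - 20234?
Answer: -300656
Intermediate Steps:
n = 49185
(n - 329607) - 20234 = (49185 - 329607) - 20234 = -280422 - 20234 = -300656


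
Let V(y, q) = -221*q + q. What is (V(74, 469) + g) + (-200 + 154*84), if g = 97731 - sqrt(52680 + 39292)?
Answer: 7287 - 2*sqrt(22993) ≈ 6983.7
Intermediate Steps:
V(y, q) = -220*q
g = 97731 - 2*sqrt(22993) (g = 97731 - sqrt(91972) = 97731 - 2*sqrt(22993) ≈ 97428.)
(V(74, 469) + g) + (-200 + 154*84) = (-220*469 + (97731 - 2*sqrt(22993))) + (-200 + 154*84) = (-103180 + (97731 - 2*sqrt(22993))) + (-200 + 12936) = (-5449 - 2*sqrt(22993)) + 12736 = 7287 - 2*sqrt(22993)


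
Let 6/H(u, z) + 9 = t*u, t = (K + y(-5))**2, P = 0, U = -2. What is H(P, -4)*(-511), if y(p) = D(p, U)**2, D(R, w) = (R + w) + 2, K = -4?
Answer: 1022/3 ≈ 340.67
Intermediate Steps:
D(R, w) = 2 + R + w
y(p) = p**2 (y(p) = (2 + p - 2)**2 = p**2)
t = 441 (t = (-4 + (-5)**2)**2 = (-4 + 25)**2 = 21**2 = 441)
H(u, z) = 6/(-9 + 441*u)
H(P, -4)*(-511) = (2/(3*(-1 + 49*0)))*(-511) = (2/(3*(-1 + 0)))*(-511) = ((2/3)/(-1))*(-511) = ((2/3)*(-1))*(-511) = -2/3*(-511) = 1022/3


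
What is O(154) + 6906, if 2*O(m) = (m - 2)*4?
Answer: 7210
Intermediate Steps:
O(m) = -4 + 2*m (O(m) = ((m - 2)*4)/2 = ((-2 + m)*4)/2 = (-8 + 4*m)/2 = -4 + 2*m)
O(154) + 6906 = (-4 + 2*154) + 6906 = (-4 + 308) + 6906 = 304 + 6906 = 7210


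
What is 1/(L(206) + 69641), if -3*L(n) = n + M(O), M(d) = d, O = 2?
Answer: 3/208715 ≈ 1.4374e-5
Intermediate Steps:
L(n) = -⅔ - n/3 (L(n) = -(n + 2)/3 = -(2 + n)/3 = -⅔ - n/3)
1/(L(206) + 69641) = 1/((-⅔ - ⅓*206) + 69641) = 1/((-⅔ - 206/3) + 69641) = 1/(-208/3 + 69641) = 1/(208715/3) = 3/208715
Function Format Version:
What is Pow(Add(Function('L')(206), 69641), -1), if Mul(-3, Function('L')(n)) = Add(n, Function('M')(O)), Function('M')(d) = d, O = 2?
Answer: Rational(3, 208715) ≈ 1.4374e-5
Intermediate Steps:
Function('L')(n) = Add(Rational(-2, 3), Mul(Rational(-1, 3), n)) (Function('L')(n) = Mul(Rational(-1, 3), Add(n, 2)) = Mul(Rational(-1, 3), Add(2, n)) = Add(Rational(-2, 3), Mul(Rational(-1, 3), n)))
Pow(Add(Function('L')(206), 69641), -1) = Pow(Add(Add(Rational(-2, 3), Mul(Rational(-1, 3), 206)), 69641), -1) = Pow(Add(Add(Rational(-2, 3), Rational(-206, 3)), 69641), -1) = Pow(Add(Rational(-208, 3), 69641), -1) = Pow(Rational(208715, 3), -1) = Rational(3, 208715)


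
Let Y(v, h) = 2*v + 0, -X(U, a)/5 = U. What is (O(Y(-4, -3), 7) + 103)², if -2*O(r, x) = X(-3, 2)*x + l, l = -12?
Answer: 12769/4 ≈ 3192.3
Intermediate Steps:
X(U, a) = -5*U
Y(v, h) = 2*v
O(r, x) = 6 - 15*x/2 (O(r, x) = -((-5*(-3))*x - 12)/2 = -(15*x - 12)/2 = -(-12 + 15*x)/2 = 6 - 15*x/2)
(O(Y(-4, -3), 7) + 103)² = ((6 - 15/2*7) + 103)² = ((6 - 105/2) + 103)² = (-93/2 + 103)² = (113/2)² = 12769/4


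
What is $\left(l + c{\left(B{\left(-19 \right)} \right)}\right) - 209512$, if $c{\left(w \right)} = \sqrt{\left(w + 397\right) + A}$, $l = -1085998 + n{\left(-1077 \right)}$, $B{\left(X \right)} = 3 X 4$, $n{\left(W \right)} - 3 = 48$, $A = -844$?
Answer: $-1295459 + 15 i \sqrt{3} \approx -1.2955 \cdot 10^{6} + 25.981 i$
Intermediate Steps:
$n{\left(W \right)} = 51$ ($n{\left(W \right)} = 3 + 48 = 51$)
$B{\left(X \right)} = 12 X$
$l = -1085947$ ($l = -1085998 + 51 = -1085947$)
$c{\left(w \right)} = \sqrt{-447 + w}$ ($c{\left(w \right)} = \sqrt{\left(w + 397\right) - 844} = \sqrt{\left(397 + w\right) - 844} = \sqrt{-447 + w}$)
$\left(l + c{\left(B{\left(-19 \right)} \right)}\right) - 209512 = \left(-1085947 + \sqrt{-447 + 12 \left(-19\right)}\right) - 209512 = \left(-1085947 + \sqrt{-447 - 228}\right) - 209512 = \left(-1085947 + \sqrt{-675}\right) - 209512 = \left(-1085947 + 15 i \sqrt{3}\right) - 209512 = -1295459 + 15 i \sqrt{3}$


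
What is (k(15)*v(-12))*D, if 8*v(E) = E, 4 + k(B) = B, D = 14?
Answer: -231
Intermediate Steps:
k(B) = -4 + B
v(E) = E/8
(k(15)*v(-12))*D = ((-4 + 15)*((1/8)*(-12)))*14 = (11*(-3/2))*14 = -33/2*14 = -231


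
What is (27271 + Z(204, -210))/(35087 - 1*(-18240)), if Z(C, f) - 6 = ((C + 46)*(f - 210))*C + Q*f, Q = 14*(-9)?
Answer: -21366263/53327 ≈ -400.67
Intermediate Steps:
Q = -126
Z(C, f) = 6 - 126*f + C*(-210 + f)*(46 + C) (Z(C, f) = 6 + (((C + 46)*(f - 210))*C - 126*f) = 6 + (((46 + C)*(-210 + f))*C - 126*f) = 6 + (((-210 + f)*(46 + C))*C - 126*f) = 6 + (C*(-210 + f)*(46 + C) - 126*f) = 6 + (-126*f + C*(-210 + f)*(46 + C)) = 6 - 126*f + C*(-210 + f)*(46 + C))
(27271 + Z(204, -210))/(35087 - 1*(-18240)) = (27271 + (6 - 9660*204 - 210*204² - 126*(-210) - 210*204² + 46*204*(-210)))/(35087 - 1*(-18240)) = (27271 + (6 - 1970640 - 210*41616 + 26460 - 210*41616 - 1970640))/(35087 + 18240) = (27271 + (6 - 1970640 - 8739360 + 26460 - 8739360 - 1970640))/53327 = (27271 - 21393534)*(1/53327) = -21366263*1/53327 = -21366263/53327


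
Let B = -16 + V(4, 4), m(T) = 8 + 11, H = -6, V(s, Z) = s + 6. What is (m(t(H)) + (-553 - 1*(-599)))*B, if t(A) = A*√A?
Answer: -390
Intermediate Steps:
V(s, Z) = 6 + s
t(A) = A^(3/2)
m(T) = 19
B = -6 (B = -16 + (6 + 4) = -16 + 10 = -6)
(m(t(H)) + (-553 - 1*(-599)))*B = (19 + (-553 - 1*(-599)))*(-6) = (19 + (-553 + 599))*(-6) = (19 + 46)*(-6) = 65*(-6) = -390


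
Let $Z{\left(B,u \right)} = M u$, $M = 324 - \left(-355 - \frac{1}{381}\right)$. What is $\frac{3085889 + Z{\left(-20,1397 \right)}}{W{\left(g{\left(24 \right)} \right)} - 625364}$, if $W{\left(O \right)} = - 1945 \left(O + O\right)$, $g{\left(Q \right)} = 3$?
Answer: $- \frac{12103367}{1911102} \approx -6.3332$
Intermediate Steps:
$M = \frac{258700}{381}$ ($M = 324 - \left(-355 - \frac{1}{381}\right) = 324 - - \frac{135256}{381} = 324 + \frac{135256}{381} = \frac{258700}{381} \approx 679.0$)
$Z{\left(B,u \right)} = \frac{258700 u}{381}$
$W{\left(O \right)} = - 3890 O$ ($W{\left(O \right)} = - 1945 \cdot 2 O = - 3890 O$)
$\frac{3085889 + Z{\left(-20,1397 \right)}}{W{\left(g{\left(24 \right)} \right)} - 625364} = \frac{3085889 + \frac{258700}{381} \cdot 1397}{\left(-3890\right) 3 - 625364} = \frac{3085889 + \frac{2845700}{3}}{-11670 - 625364} = \frac{12103367}{3 \left(-637034\right)} = \frac{12103367}{3} \left(- \frac{1}{637034}\right) = - \frac{12103367}{1911102}$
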